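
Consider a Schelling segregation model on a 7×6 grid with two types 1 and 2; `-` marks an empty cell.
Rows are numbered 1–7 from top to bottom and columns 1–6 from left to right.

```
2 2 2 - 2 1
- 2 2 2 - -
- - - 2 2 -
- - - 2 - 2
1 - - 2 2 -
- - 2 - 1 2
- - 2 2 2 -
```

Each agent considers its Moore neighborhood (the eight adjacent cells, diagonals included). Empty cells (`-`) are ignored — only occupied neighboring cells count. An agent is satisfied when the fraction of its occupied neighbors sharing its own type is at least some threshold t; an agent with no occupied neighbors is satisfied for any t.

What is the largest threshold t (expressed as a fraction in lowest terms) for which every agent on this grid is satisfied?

Row 1: (1,1)2 2/2 · (1,2)2 4/4 · (1,3)2 4/4 · (1,5)2 1/2 · (1,6)1 0/1
Row 2: (2,2)2 4/4 · (2,3)2 5/5 · (2,4)2 5/5
Row 3: (3,4)2 4/4 · (3,5)2 4/4
Row 4: (4,4)2 4/4 · (4,6)2 2/2
Row 5: (5,1)1 — no occupied neighbors · (5,4)2 3/4 · (5,5)2 4/5
Row 6: (6,3)2 3/3 · (6,5)1 0/5 · (6,6)2 2/3
Row 7: (7,3)2 2/2 · (7,4)2 3/4 · (7,5)2 2/3
The smallest same-type fraction is 0/1 at (1,6), which reduces to 0/1. Any threshold above that leaves this agent unsatisfied.

0/1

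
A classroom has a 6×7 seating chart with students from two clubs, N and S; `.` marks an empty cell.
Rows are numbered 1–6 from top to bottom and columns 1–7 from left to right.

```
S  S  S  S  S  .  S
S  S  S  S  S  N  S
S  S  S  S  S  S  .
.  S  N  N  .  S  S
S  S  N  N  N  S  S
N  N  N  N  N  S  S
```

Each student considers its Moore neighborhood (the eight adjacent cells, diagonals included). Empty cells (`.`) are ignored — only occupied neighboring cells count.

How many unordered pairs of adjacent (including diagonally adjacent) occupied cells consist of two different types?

26

Scan each occupied cell's neighbors to the right and below (and the two forward diagonals) so each pair is counted once.
Row 1: S(1,1)–S(1,2)= S(1,1)–S(2,1)= S(1,1)–S(2,2)= S(1,2)–S(1,3)= S(1,2)–S(2,2)= S(1,2)–S(2,3)= S(1,2)–S(2,1)= S(1,3)–S(1,4)= S(1,3)–S(2,3)= S(1,3)–S(2,4)= S(1,3)–S(2,2)= S(1,4)–S(1,5)= S(1,4)–S(2,4)= S(1,4)–S(2,5)= S(1,4)–S(2,3)= S(1,5)–S(2,5)= S(1,5)–N(2,6)≠ S(1,5)–S(2,4)= S(1,7)–S(2,7)= S(1,7)–N(2,6)≠  → 2/20 unlike.
Row 2: S(2,1)–S(2,2)= S(2,1)–S(3,1)= S(2,1)–S(3,2)= S(2,2)–S(2,3)= S(2,2)–S(3,2)= S(2,2)–S(3,3)= S(2,2)–S(3,1)= S(2,3)–S(2,4)= S(2,3)–S(3,3)= S(2,3)–S(3,4)= S(2,3)–S(3,2)= S(2,4)–S(2,5)= S(2,4)–S(3,4)= S(2,4)–S(3,5)= S(2,4)–S(3,3)= S(2,5)–N(2,6)≠ S(2,5)–S(3,5)= S(2,5)–S(3,6)= S(2,5)–S(3,4)= N(2,6)–S(2,7)≠ N(2,6)–S(3,6)≠ N(2,6)–S(3,5)≠ S(2,7)–S(3,6)=  → 4/23 unlike.
Row 3: S(3,1)–S(3,2)= S(3,1)–S(4,2)= S(3,2)–S(3,3)= S(3,2)–S(4,2)= S(3,2)–N(4,3)≠ S(3,3)–S(3,4)= S(3,3)–N(4,3)≠ S(3,3)–N(4,4)≠ S(3,3)–S(4,2)= S(3,4)–S(3,5)= S(3,4)–N(4,4)≠ S(3,4)–N(4,3)≠ S(3,5)–S(3,6)= S(3,5)–S(4,6)= S(3,5)–N(4,4)≠ S(3,6)–S(4,6)= S(3,6)–S(4,7)=  → 6/17 unlike.
Row 4: S(4,2)–N(4,3)≠ S(4,2)–S(5,2)= S(4,2)–N(5,3)≠ S(4,2)–S(5,1)= N(4,3)–N(4,4)= N(4,3)–N(5,3)= N(4,3)–N(5,4)= N(4,3)–S(5,2)≠ N(4,4)–N(5,4)= N(4,4)–N(5,5)= N(4,4)–N(5,3)= S(4,6)–S(4,7)= S(4,6)–S(5,6)= S(4,6)–S(5,7)= S(4,6)–N(5,5)≠ S(4,7)–S(5,7)= S(4,7)–S(5,6)=  → 4/17 unlike.
Row 5: S(5,1)–S(5,2)= S(5,1)–N(6,1)≠ S(5,1)–N(6,2)≠ S(5,2)–N(5,3)≠ S(5,2)–N(6,2)≠ S(5,2)–N(6,3)≠ S(5,2)–N(6,1)≠ N(5,3)–N(5,4)= N(5,3)–N(6,3)= N(5,3)–N(6,4)= N(5,3)–N(6,2)= N(5,4)–N(5,5)= N(5,4)–N(6,4)= N(5,4)–N(6,5)= N(5,4)–N(6,3)= N(5,5)–S(5,6)≠ N(5,5)–N(6,5)= N(5,5)–S(6,6)≠ N(5,5)–N(6,4)= S(5,6)–S(5,7)= S(5,6)–S(6,6)= S(5,6)–S(6,7)= S(5,6)–N(6,5)≠ S(5,7)–S(6,7)= S(5,7)–S(6,6)=  → 9/25 unlike.
Row 6: N(6,1)–N(6,2)= N(6,2)–N(6,3)= N(6,3)–N(6,4)= N(6,4)–N(6,5)= N(6,5)–S(6,6)≠ S(6,6)–S(6,7)=  → 1/6 unlike.
Total adjacent occupied pairs: 108; unlike-type pairs: 26.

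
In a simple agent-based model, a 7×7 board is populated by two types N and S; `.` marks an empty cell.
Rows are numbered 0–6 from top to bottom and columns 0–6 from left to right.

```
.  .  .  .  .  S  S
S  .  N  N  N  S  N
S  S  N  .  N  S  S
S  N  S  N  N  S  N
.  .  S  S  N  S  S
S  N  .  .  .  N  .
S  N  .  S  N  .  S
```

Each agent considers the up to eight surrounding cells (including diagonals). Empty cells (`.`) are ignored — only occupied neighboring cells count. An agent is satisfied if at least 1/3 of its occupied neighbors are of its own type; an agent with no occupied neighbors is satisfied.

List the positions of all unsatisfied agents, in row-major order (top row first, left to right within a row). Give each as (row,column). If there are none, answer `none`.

(0,5)S 2/4 ok
(0,6)S 2/3 ok
(1,0)S 2/2 ok
(1,2)N 2/3 ok
(1,3)N 4/4 ok
(1,4)N 2/5 ok
(1,5)S 4/7 ok
(1,6)N 0/5 unhappy
(2,0)S 3/4 ok
(2,1)S 4/7 ok
(2,2)N 4/6 ok
(2,4)N 4/7 ok
(2,5)S 3/8 ok
(2,6)S 3/5 ok
(3,0)S 2/3 ok
(3,1)N 1/6 unhappy
(3,2)S 3/6 ok
(3,3)N 4/7 ok
(3,4)N 3/7 ok
(3,5)S 4/8 ok
(3,6)N 0/5 unhappy
(4,2)S 2/5 ok
(4,3)S 2/5 ok
(4,4)N 3/6 ok
(4,5)S 2/6 ok
(4,6)S 2/4 ok
(5,0)S 1/3 ok
(5,1)N 1/4 unhappy
(5,5)N 2/5 ok
(6,0)S 1/3 ok
(6,1)N 1/3 ok
(6,3)S 0/1 unhappy
(6,4)N 1/2 ok
(6,6)S 0/1 unhappy

(1,6), (3,1), (3,6), (5,1), (6,3), (6,6)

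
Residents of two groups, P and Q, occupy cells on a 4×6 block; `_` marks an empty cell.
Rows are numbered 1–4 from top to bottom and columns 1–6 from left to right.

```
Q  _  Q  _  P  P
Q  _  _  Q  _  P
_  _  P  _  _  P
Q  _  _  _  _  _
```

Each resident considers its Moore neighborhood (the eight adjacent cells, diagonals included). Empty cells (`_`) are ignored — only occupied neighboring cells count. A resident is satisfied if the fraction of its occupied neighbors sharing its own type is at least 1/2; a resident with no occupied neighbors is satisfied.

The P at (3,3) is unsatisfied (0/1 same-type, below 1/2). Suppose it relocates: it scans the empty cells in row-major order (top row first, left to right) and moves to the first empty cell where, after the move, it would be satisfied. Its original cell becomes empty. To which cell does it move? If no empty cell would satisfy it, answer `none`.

(2,5)

Vacating (3,3). Empty cells in order:
  (1,2): 0/3 same-type → still unsatisfied.
  (1,4): 1/3 same-type → still unsatisfied.
  (2,2): 0/3 same-type → still unsatisfied.
  (2,3): 0/2 same-type → still unsatisfied.
  (2,5): 4/5 same-type → satisfied — stop here.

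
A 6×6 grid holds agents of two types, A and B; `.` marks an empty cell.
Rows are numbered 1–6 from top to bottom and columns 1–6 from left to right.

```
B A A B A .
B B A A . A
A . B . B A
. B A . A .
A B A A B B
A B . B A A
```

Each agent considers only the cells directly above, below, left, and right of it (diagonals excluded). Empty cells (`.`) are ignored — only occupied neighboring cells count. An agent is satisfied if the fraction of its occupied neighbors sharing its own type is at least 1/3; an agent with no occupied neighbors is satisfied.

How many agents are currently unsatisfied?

8

Row 1: (1,1)B 1/2 ✓ · (1,2)A 1/3 ✓ · (1,3)A 2/3 ✓ · (1,4)B 0/3 ✗ · (1,5)A 0/1 ✗
Row 2: (2,1)B 2/3 ✓ · (2,2)B 1/3 ✓ · (2,3)A 2/4 ✓ · (2,4)A 1/2 ✓ · (2,6)A 1/1 ✓
Row 3: (3,1)A 0/1 ✗ · (3,3)B 0/2 ✗ · (3,5)B 0/2 ✗ · (3,6)A 1/2 ✓
Row 4: (4,2)B 1/2 ✓ · (4,3)A 1/3 ✓ · (4,5)A 0/2 ✗
Row 5: (5,1)A 1/2 ✓ · (5,2)B 2/4 ✓ · (5,3)A 2/3 ✓ · (5,4)A 1/3 ✓ · (5,5)B 1/4 ✗ · (5,6)B 1/2 ✓
Row 6: (6,1)A 1/2 ✓ · (6,2)B 1/2 ✓ · (6,4)B 0/2 ✗ · (6,5)A 1/3 ✓ · (6,6)A 1/2 ✓
Unsatisfied: (1,4), (1,5), (3,1), (3,3), (3,5), (4,5), (5,5), (6,4) — 8 in total.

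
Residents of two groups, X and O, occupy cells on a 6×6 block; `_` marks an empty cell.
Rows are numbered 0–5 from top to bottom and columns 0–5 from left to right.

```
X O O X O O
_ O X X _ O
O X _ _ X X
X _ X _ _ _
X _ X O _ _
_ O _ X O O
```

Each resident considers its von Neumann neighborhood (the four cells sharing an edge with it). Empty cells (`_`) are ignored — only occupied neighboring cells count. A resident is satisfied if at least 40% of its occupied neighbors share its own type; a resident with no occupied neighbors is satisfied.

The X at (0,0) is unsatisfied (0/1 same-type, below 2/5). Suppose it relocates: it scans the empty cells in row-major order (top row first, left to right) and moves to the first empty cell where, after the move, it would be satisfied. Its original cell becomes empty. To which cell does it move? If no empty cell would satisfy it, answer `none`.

Vacating (0,0). Empty cells in order:
  (1,0): 0/2 same-type → still unsatisfied.
  (1,4): 2/4 same-type → satisfied — stop here.

(1,4)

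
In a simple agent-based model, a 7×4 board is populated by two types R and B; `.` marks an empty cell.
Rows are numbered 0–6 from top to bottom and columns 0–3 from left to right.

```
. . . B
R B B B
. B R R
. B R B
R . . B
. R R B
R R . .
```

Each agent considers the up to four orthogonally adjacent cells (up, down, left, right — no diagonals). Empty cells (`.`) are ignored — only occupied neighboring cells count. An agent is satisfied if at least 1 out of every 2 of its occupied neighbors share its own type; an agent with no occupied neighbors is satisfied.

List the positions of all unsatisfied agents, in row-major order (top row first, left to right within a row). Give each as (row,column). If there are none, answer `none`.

(0,3)B 1/1 satisfied
(1,0)R 0/1 not
(1,1)B 2/3 satisfied
(1,2)B 2/3 satisfied
(1,3)B 2/3 satisfied
(2,1)B 2/3 satisfied
(2,2)R 2/4 satisfied
(2,3)R 1/3 not
(3,1)B 1/2 satisfied
(3,2)R 1/3 not
(3,3)B 1/3 not
(4,0)R 0/0 satisfied
(4,3)B 2/2 satisfied
(5,1)R 2/2 satisfied
(5,2)R 1/2 satisfied
(5,3)B 1/2 satisfied
(6,0)R 1/1 satisfied
(6,1)R 2/2 satisfied

(1,0), (2,3), (3,2), (3,3)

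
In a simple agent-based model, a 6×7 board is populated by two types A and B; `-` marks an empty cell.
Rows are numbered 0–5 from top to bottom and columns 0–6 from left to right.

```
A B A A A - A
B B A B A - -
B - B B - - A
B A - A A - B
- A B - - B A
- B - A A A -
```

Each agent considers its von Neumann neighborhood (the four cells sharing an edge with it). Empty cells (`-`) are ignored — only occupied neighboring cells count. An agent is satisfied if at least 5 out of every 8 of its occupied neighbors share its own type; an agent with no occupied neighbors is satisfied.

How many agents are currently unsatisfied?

17

Row 0: (0,0)A 0/2 ✗ · (0,1)B 1/3 ✗ · (0,2)A 2/3 ✓ · (0,3)A 2/3 ✓ · (0,4)A 2/2 ✓ · (0,6)A 0/0 ✓
Row 1: (1,0)B 2/3 ✓ · (1,1)B 2/3 ✓ · (1,2)A 1/4 ✗ · (1,3)B 1/4 ✗ · (1,4)A 1/2 ✗
Row 2: (2,0)B 2/2 ✓ · (2,2)B 1/2 ✗ · (2,3)B 2/3 ✓ · (2,6)A 0/1 ✗
Row 3: (3,0)B 1/2 ✗ · (3,1)A 1/2 ✗ · (3,3)A 1/2 ✗ · (3,4)A 1/1 ✓ · (3,6)B 0/2 ✗
Row 4: (4,1)A 1/3 ✗ · (4,2)B 0/1 ✗ · (4,5)B 0/2 ✗ · (4,6)A 0/2 ✗
Row 5: (5,1)B 0/1 ✗ · (5,3)A 1/1 ✓ · (5,4)A 2/2 ✓ · (5,5)A 1/2 ✗
Unsatisfied: (0,0), (0,1), (1,2), (1,3), (1,4), (2,2), (2,6), (3,0), (3,1), (3,3), (3,6), (4,1), (4,2), (4,5), (4,6), (5,1), (5,5) — 17 in total.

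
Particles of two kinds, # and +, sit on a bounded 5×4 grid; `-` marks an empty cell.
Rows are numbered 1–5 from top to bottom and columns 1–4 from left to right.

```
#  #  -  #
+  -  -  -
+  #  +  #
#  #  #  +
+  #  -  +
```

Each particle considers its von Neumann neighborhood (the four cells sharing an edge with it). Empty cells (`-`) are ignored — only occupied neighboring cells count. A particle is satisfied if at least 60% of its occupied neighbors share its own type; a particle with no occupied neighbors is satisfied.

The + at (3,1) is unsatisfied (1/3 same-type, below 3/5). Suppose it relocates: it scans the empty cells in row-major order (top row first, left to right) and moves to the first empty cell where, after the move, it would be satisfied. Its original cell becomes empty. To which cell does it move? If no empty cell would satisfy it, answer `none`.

Vacating (3,1). Empty cells in order:
  (1,3): 0/2 same-type → still unsatisfied.
  (2,2): 1/3 same-type → still unsatisfied.
  (2,3): 1/1 same-type → satisfied — stop here.

(2,3)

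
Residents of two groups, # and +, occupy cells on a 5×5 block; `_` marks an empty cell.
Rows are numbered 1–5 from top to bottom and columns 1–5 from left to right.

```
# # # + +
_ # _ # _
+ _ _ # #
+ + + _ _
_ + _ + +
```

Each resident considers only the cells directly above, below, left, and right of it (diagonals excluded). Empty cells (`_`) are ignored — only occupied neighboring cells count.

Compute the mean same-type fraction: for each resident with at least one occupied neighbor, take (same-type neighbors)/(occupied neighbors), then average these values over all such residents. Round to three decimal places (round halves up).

0.896

Row 1: (1,1)# 1/1 · (1,2)# 3/3 · (1,3)# 1/2 · (1,4)+ 1/3 · (1,5)+ 1/1
Row 2: (2,2)# 1/1 · (2,4)# 1/2
Row 3: (3,1)+ 1/1 · (3,4)# 2/2 · (3,5)# 1/1
Row 4: (4,1)+ 2/2 · (4,2)+ 3/3 · (4,3)+ 1/1
Row 5: (5,2)+ 1/1 · (5,4)+ 1/1 · (5,5)+ 1/1
Sum over 16 residents: 1/1 + 3/3 + 1/2 + 1/3 + 1/1 + 1/1 + 1/2 + 1/1 + 2/2 + 1/1 + 2/2 + 3/3 + 1/1 + 1/1 + 1/1 + 1/1 = 43/3; mean = 43/3 ÷ 16 = 43/48 = 0.895833… → 0.896.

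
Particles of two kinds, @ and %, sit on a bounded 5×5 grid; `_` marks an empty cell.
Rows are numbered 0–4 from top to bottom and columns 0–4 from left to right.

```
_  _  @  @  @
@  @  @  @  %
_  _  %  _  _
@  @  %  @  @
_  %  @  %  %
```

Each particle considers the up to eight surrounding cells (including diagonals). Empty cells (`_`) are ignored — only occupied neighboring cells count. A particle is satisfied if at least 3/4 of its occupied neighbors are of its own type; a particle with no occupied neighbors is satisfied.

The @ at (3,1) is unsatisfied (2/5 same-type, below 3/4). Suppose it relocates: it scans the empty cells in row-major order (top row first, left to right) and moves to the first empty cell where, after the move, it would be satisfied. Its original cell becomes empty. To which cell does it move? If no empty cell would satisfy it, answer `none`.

(0,0)

Vacating (3,1). Empty cells in order:
  (0,0): 2/2 same-type → satisfied — stop here.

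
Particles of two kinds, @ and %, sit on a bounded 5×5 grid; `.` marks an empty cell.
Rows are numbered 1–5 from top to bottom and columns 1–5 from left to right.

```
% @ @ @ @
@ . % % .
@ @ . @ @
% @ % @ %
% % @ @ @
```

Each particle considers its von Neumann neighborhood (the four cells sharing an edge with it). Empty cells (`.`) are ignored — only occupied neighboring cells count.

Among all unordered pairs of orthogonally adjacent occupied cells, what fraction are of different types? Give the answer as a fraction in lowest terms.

Scan each occupied cell's neighbors to the right and below so each pair is counted once.
Row 1: %(1,1)–@(1,2)≠ %(1,1)–@(2,1)≠ @(1,2)–@(1,3)= @(1,3)–@(1,4)= @(1,3)–%(2,3)≠ @(1,4)–@(1,5)= @(1,4)–%(2,4)≠  → 4/7 unlike.
Row 2: @(2,1)–@(3,1)= %(2,3)–%(2,4)= %(2,4)–@(3,4)≠  → 1/3 unlike.
Row 3: @(3,1)–@(3,2)= @(3,1)–%(4,1)≠ @(3,2)–@(4,2)= @(3,4)–@(3,5)= @(3,4)–@(4,4)= @(3,5)–%(4,5)≠  → 2/6 unlike.
Row 4: %(4,1)–@(4,2)≠ %(4,1)–%(5,1)= @(4,2)–%(4,3)≠ @(4,2)–%(5,2)≠ %(4,3)–@(4,4)≠ %(4,3)–@(5,3)≠ @(4,4)–%(4,5)≠ @(4,4)–@(5,4)= %(4,5)–@(5,5)≠  → 7/9 unlike.
Row 5: %(5,1)–%(5,2)= %(5,2)–@(5,3)≠ @(5,3)–@(5,4)= @(5,4)–@(5,5)=  → 1/4 unlike.
Total adjacent occupied pairs: 29; unlike-type pairs: 15.
15/29 is already in lowest terms.

15/29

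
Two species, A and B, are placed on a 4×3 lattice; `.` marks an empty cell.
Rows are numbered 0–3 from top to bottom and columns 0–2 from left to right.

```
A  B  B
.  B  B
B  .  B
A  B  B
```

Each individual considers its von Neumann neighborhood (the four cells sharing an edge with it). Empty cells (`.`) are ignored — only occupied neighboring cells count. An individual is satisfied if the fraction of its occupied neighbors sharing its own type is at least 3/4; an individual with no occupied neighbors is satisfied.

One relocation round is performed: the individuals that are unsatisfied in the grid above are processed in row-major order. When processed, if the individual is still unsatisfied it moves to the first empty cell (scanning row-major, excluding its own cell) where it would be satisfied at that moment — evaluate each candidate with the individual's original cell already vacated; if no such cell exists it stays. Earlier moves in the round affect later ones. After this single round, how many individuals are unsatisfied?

3

Initially unsatisfied (in order): (0,0), (0,1), (2,0), (3,0), (3,1).
  (0,0): no empty cell satisfies it; stays.
  (0,1) → (2,1).
  (2,0): no empty cell satisfies it; stays.
  (3,0): no empty cell satisfies it; stays.
  (3,1): no empty cell satisfies it; stays.
Resulting grid:
A . B
. B B
B B B
A B B
Unsatisfied now: (2,0), (3,0), (3,1).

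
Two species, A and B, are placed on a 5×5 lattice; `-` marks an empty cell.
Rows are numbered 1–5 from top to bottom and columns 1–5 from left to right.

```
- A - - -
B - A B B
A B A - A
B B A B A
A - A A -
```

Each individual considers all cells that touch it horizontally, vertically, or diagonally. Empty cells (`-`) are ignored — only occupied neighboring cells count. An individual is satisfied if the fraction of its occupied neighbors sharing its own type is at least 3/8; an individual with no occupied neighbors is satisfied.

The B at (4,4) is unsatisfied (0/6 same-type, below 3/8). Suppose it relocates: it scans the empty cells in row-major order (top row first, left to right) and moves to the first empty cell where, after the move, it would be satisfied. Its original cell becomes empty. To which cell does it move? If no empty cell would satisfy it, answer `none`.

(1,1)

Vacating (4,4). Empty cells in order:
  (1,1): 1/2 same-type → satisfied — stop here.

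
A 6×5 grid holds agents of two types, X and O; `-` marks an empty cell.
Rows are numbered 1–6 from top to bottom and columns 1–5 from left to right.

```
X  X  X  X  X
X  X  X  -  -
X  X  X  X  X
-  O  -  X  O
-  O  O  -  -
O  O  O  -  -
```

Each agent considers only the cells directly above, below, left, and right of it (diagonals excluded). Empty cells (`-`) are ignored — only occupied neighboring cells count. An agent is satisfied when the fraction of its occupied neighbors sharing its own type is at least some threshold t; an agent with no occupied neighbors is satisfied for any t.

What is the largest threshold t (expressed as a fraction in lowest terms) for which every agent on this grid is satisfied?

(1,1)X 2/2
(1,2)X 3/3
(1,3)X 3/3
(1,4)X 2/2
(1,5)X 1/1
(2,1)X 3/3
(2,2)X 4/4
(2,3)X 3/3
(3,1)X 2/2
(3,2)X 3/4
(3,3)X 3/3
(3,4)X 3/3
(3,5)X 1/2
(4,2)O 1/2
(4,4)X 1/2
(4,5)O 0/2
(5,2)O 3/3
(5,3)O 2/2
(6,1)O 1/1
(6,2)O 3/3
(6,3)O 2/2
The smallest same-type fraction is 0/2 at (4,5), which reduces to 0/1. Any threshold above that leaves this agent unsatisfied.

0/1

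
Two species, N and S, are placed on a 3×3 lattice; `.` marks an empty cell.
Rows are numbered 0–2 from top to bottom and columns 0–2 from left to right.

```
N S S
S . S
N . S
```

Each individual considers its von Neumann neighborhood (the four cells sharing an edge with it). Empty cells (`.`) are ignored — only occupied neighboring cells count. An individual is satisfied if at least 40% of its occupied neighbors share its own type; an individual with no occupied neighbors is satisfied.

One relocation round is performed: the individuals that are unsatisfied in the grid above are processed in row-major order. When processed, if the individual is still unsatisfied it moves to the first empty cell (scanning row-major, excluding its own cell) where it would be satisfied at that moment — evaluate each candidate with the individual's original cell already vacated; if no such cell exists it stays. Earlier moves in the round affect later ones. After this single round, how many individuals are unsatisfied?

Initially unsatisfied (in order): (0,0), (1,0), (2,0).
  (0,0) → (2,1).
  (1,0) → (0,0).
  (2,0): now satisfied by earlier moves; stays.
Resulting grid:
S S S
. . S
N N S
All satisfied now.

0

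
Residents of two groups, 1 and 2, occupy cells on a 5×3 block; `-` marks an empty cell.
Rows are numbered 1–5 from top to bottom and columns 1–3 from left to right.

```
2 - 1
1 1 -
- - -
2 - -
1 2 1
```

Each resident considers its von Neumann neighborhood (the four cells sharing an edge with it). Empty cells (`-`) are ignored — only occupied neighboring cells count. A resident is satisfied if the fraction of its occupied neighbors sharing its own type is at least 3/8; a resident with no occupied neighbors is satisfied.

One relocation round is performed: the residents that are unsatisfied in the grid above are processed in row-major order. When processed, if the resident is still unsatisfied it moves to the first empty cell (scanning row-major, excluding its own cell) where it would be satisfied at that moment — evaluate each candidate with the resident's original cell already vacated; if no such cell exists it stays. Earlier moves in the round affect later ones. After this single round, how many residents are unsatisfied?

Initially unsatisfied (in order): (1,1), (4,1), (5,1), (5,2), (5,3).
  (1,1) → (3,1).
  (4,1): now satisfied by earlier moves; stays.
  (5,1) → (1,1).
  (5,2) → (3,2).
  (5,3): now satisfied by earlier moves; stays.
Resulting grid:
1 - 1
1 1 -
2 2 -
2 - -
- - 1
All satisfied now.

0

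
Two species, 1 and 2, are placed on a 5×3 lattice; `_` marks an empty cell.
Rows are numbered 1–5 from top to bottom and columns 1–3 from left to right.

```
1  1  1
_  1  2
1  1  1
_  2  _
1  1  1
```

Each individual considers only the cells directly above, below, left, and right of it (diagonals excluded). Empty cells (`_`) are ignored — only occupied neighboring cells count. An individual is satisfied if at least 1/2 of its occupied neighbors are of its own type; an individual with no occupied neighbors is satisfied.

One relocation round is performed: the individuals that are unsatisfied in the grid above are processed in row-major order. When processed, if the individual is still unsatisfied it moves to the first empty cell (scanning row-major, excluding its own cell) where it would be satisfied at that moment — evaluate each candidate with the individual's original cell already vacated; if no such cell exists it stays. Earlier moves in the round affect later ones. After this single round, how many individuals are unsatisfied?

Initially unsatisfied (in order): (2,3), (4,2).
  (2,3): no empty cell satisfies it; stays.
  (4,2): no empty cell satisfies it; stays.
Resulting grid:
1 1 1
_ 1 2
1 1 1
_ 2 _
1 1 1
Unsatisfied now: (2,3), (4,2).

2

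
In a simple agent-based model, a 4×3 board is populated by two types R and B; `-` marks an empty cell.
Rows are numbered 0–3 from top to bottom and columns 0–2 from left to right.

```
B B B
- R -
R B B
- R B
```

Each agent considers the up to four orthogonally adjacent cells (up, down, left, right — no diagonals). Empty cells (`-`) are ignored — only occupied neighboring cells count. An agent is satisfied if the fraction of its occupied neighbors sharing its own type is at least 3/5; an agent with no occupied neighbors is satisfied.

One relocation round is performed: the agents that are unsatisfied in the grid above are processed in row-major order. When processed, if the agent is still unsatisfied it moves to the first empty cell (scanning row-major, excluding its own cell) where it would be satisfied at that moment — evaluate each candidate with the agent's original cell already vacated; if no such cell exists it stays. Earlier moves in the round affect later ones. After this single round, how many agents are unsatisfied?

Initially unsatisfied (in order): (1,1), (2,0), (2,1), (3,1), (3,2).
  (1,1) → (3,0).
  (2,0): no empty cell satisfies it; stays.
  (2,1) → (1,1).
  (3,1): no empty cell satisfies it; stays.
  (3,2) → (1,0).
Resulting grid:
B B B
B B -
R - B
R R -
Unsatisfied now: (2,0).

1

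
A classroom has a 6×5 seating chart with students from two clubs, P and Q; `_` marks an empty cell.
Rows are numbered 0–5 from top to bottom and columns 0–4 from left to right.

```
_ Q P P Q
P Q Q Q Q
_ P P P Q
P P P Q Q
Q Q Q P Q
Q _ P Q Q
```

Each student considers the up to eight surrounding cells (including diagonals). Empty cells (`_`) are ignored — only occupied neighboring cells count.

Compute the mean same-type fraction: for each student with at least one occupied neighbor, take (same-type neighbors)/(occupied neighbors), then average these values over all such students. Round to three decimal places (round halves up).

Row 0: (0,1)Q 2/4 · (0,2)P 1/5 · (0,3)P 1/5 · (0,4)Q 2/3
Row 1: (1,0)P 1/3 · (1,1)Q 2/6 · (1,2)Q 3/8 · (1,3)Q 4/8 · (1,4)Q 3/5
Row 2: (2,1)P 5/7 · (2,2)P 4/8 · (2,3)P 2/8 · (2,4)Q 4/5
Row 3: (3,0)P 2/4 · (3,1)P 4/7 · (3,2)P 5/8 · (3,3)Q 4/8 · (3,4)Q 3/5
Row 4: (4,0)Q 2/4 · (4,1)Q 3/7 · (4,2)Q 3/7 · (4,3)P 2/8 · (4,4)Q 4/5
Row 5: (5,0)Q 2/2 · (5,2)P 1/4 · (5,3)Q 3/5 · (5,4)Q 2/3
Sum over 27 students: 2/4 + 1/5 + 1/5 + 2/3 + 1/3 + 2/6 + 3/8 + 4/8 + 3/5 + 5/7 + 4/8 + 2/8 + 4/5 + 2/4 + 4/7 + 5/8 + 4/8 + 3/5 + 2/4 + 3/7 + 3/7 + 2/8 + 4/5 + 2/2 + 1/4 + 3/5 + 2/3 = 1917/140; mean = 1917/140 ÷ 27 = 71/140 = 0.507142… → 0.507.

0.507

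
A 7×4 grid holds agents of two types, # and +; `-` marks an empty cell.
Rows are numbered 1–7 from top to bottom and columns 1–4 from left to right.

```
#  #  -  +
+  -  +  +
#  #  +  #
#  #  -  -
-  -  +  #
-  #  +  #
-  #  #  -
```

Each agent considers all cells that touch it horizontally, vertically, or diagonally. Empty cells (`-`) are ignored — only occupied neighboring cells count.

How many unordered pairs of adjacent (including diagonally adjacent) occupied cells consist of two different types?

Scan each occupied cell's neighbors to the right and below (and the two forward diagonals) so each pair is counted once.
Row 1: #(1,1)–#(1,2)= #(1,1)–+(2,1)≠ #(1,2)–+(2,3)≠ #(1,2)–+(2,1)≠ +(1,4)–+(2,4)= +(1,4)–+(2,3)=  → 3/6 unlike.
Row 2: +(2,1)–#(3,1)≠ +(2,1)–#(3,2)≠ +(2,3)–+(2,4)= +(2,3)–+(3,3)= +(2,3)–#(3,4)≠ +(2,3)–#(3,2)≠ +(2,4)–#(3,4)≠ +(2,4)–+(3,3)=  → 5/8 unlike.
Row 3: #(3,1)–#(3,2)= #(3,1)–#(4,1)= #(3,1)–#(4,2)= #(3,2)–+(3,3)≠ #(3,2)–#(4,2)= #(3,2)–#(4,1)= +(3,3)–#(3,4)≠ +(3,3)–#(4,2)≠  → 3/8 unlike.
Row 4: #(4,1)–#(4,2)= #(4,2)–+(5,3)≠  → 1/2 unlike.
Row 5: +(5,3)–#(5,4)≠ +(5,3)–+(6,3)= +(5,3)–#(6,4)≠ +(5,3)–#(6,2)≠ #(5,4)–#(6,4)= #(5,4)–+(6,3)≠  → 4/6 unlike.
Row 6: #(6,2)–+(6,3)≠ #(6,2)–#(7,2)= #(6,2)–#(7,3)= +(6,3)–#(6,4)≠ +(6,3)–#(7,3)≠ +(6,3)–#(7,2)≠ #(6,4)–#(7,3)=  → 4/7 unlike.
Row 7: #(7,2)–#(7,3)=  → 0/1 unlike.
Total adjacent occupied pairs: 38; unlike-type pairs: 20.

20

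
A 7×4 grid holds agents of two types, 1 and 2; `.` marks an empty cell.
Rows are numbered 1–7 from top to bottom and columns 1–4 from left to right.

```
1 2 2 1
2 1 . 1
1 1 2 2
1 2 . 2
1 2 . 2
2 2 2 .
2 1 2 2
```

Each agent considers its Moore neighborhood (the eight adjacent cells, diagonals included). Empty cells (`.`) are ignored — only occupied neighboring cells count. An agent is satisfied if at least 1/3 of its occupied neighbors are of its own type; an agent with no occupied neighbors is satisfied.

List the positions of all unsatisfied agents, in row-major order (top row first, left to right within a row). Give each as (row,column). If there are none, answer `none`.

Row 1: (1,1)1 1/3 ✓ · (1,2)2 2/4 ✓ · (1,3)2 1/4 ✗ · (1,4)1 1/2 ✓
Row 2: (2,1)2 1/5 ✗ · (2,2)1 3/7 ✓ · (2,4)1 1/4 ✗
Row 3: (3,1)1 3/5 ✓ · (3,2)1 3/6 ✓ · (3,3)2 3/6 ✓ · (3,4)2 2/3 ✓
Row 4: (4,1)1 3/5 ✓ · (4,2)2 2/6 ✓ · (4,4)2 3/3 ✓
Row 5: (5,1)1 1/5 ✗ · (5,2)2 4/6 ✓ · (5,4)2 2/2 ✓
Row 6: (6,1)2 3/5 ✓ · (6,2)2 5/7 ✓ · (6,3)2 5/6 ✓
Row 7: (7,1)2 2/3 ✓ · (7,2)1 0/5 ✗ · (7,3)2 3/4 ✓ · (7,4)2 2/2 ✓

(1,3), (2,1), (2,4), (5,1), (7,2)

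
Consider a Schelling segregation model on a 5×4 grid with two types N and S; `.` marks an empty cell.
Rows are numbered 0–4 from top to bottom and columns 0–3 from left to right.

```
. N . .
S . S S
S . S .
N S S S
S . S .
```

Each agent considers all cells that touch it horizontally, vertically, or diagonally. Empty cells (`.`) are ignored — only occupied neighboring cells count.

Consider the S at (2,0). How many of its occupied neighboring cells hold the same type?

2

Occupied neighbors of (2,0): (1,0)=S, (3,0)=N, (3,1)=S.
Same type (S): 2 of 3.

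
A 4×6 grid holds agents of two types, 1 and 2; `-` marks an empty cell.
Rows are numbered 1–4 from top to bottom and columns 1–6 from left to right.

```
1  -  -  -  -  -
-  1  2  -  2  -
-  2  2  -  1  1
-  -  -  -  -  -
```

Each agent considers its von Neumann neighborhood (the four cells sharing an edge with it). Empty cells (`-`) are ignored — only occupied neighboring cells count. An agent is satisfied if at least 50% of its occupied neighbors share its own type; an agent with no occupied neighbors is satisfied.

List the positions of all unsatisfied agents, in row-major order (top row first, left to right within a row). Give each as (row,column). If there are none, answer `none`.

(2,2), (2,5)

Row 1: (1,1)1 0/0 satisfied
Row 2: (2,2)1 0/2 not · (2,3)2 1/2 satisfied · (2,5)2 0/1 not
Row 3: (3,2)2 1/2 satisfied · (3,3)2 2/2 satisfied · (3,5)1 1/2 satisfied · (3,6)1 1/1 satisfied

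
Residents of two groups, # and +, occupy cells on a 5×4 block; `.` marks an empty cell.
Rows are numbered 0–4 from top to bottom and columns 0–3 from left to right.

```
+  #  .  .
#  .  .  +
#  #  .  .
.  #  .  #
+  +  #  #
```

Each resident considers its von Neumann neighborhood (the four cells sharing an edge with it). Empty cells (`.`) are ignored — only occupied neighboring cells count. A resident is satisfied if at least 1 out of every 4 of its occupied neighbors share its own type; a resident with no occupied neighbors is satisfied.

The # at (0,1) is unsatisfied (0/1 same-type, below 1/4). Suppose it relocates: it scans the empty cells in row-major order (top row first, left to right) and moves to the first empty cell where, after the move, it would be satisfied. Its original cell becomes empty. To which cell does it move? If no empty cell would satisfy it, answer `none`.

(0,2)

Vacating (0,1). Empty cells in order:
  (0,2): 0/0 same-type → satisfied — stop here.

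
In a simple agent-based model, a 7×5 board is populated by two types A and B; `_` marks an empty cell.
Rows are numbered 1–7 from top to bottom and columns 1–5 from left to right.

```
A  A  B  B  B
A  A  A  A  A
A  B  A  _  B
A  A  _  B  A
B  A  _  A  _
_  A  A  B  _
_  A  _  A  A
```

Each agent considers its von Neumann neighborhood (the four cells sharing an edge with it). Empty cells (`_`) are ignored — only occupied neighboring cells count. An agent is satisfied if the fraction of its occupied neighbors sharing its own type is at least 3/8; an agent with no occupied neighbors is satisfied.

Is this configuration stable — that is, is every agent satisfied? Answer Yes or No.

No

Row 1: (1,1)A 2/2 ✓ · (1,2)A 2/3 ✓ · (1,3)B 1/3 ✗ · (1,4)B 2/3 ✓ · (1,5)B 1/2 ✓
Row 2: (2,1)A 3/3 ✓ · (2,2)A 3/4 ✓ · (2,3)A 3/4 ✓ · (2,4)A 2/3 ✓ · (2,5)A 1/3 ✗
Row 3: (3,1)A 2/3 ✓ · (3,2)B 0/4 ✗ · (3,3)A 1/2 ✓ · (3,5)B 0/2 ✗
Row 4: (4,1)A 2/3 ✓ · (4,2)A 2/3 ✓ · (4,4)B 0/2 ✗ · (4,5)A 0/2 ✗
Row 5: (5,1)B 0/2 ✗ · (5,2)A 2/3 ✓ · (5,4)A 0/2 ✗
Row 6: (6,2)A 3/3 ✓ · (6,3)A 1/2 ✓ · (6,4)B 0/3 ✗
Row 7: (7,2)A 1/1 ✓ · (7,4)A 1/2 ✓ · (7,5)A 1/1 ✓
For instance (1,3) has only 1/3 same-type neighbors, below 3/8.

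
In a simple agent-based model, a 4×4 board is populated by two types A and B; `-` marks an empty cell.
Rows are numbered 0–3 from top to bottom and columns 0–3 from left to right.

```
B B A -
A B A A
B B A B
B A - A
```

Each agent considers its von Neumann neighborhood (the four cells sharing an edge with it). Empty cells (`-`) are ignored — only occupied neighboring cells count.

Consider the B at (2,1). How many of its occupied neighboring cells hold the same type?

2

Occupied neighbors of (2,1): (1,1)=B, (3,1)=A, (2,0)=B, (2,2)=A.
Same type (B): 2 of 4.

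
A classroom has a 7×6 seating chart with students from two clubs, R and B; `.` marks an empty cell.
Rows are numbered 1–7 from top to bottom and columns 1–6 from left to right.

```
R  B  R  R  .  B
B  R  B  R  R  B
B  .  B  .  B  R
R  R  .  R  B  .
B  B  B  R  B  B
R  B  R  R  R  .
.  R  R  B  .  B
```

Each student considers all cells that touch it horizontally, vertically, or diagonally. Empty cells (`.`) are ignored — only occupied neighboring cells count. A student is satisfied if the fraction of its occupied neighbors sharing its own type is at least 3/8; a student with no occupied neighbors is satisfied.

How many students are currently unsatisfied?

16

(1,1)R 1/3 not
(1,2)B 2/5 satisfied
(1,3)R 3/5 satisfied
(1,4)R 3/4 satisfied
(1,6)B 1/2 satisfied
(2,1)B 2/4 satisfied
(2,2)R 2/7 not
(2,3)B 2/6 not
(2,4)R 3/6 satisfied
(2,5)R 3/6 satisfied
(2,6)B 2/4 satisfied
(3,1)B 1/4 not
(3,3)B 1/5 not
(3,5)B 2/6 not
(3,6)R 1/4 not
(4,1)R 1/4 not
(4,2)R 1/6 not
(4,4)R 1/6 not
(4,5)B 3/6 satisfied
(5,1)B 2/5 satisfied
(5,2)B 3/7 satisfied
(5,3)B 2/7 not
(5,4)R 4/7 satisfied
(5,5)B 2/6 not
(5,6)B 2/3 satisfied
(6,1)R 1/4 not
(6,2)B 3/7 satisfied
(6,3)R 4/8 satisfied
(6,4)R 4/7 satisfied
(6,5)R 2/6 not
(7,2)R 3/4 satisfied
(7,3)R 3/5 satisfied
(7,4)B 0/4 not
(7,6)B 0/1 not
Unsatisfied: (1,1), (2,2), (2,3), (3,1), (3,3), (3,5), (3,6), (4,1), (4,2), (4,4), (5,3), (5,5), (6,1), (6,5), (7,4), (7,6) — 16 in total.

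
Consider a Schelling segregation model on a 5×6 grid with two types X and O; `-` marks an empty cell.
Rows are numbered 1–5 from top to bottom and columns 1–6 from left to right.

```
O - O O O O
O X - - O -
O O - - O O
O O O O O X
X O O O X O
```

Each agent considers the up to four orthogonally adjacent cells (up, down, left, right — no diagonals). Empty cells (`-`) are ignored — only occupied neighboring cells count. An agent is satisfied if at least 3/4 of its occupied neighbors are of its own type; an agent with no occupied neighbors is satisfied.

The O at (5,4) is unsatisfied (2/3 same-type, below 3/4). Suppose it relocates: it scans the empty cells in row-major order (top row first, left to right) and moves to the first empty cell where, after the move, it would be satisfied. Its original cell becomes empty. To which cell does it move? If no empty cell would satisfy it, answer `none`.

(2,4)

Vacating (5,4). Empty cells in order:
  (1,2): 2/3 same-type → still unsatisfied.
  (2,3): 1/2 same-type → still unsatisfied.
  (2,4): 2/2 same-type → satisfied — stop here.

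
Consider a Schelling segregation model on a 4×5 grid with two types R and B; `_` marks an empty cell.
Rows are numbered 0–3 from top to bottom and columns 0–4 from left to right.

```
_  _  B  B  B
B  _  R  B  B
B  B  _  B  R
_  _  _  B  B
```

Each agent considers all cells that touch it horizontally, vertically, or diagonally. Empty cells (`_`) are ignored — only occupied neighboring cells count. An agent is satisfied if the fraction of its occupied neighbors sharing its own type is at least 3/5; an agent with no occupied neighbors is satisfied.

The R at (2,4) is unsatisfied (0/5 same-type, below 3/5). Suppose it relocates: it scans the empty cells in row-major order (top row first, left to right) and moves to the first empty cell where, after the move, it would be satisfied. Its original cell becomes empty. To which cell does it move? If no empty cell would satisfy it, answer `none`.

none

Vacating (2,4). Empty cells in order:
  (0,0): 0/1 same-type → still unsatisfied.
  (0,1): 1/3 same-type → still unsatisfied.
  (1,1): 1/5 same-type → still unsatisfied.
  (2,2): 1/5 same-type → still unsatisfied.
  (3,0): 0/2 same-type → still unsatisfied.
  (3,1): 0/2 same-type → still unsatisfied.
  (3,2): 0/3 same-type → still unsatisfied.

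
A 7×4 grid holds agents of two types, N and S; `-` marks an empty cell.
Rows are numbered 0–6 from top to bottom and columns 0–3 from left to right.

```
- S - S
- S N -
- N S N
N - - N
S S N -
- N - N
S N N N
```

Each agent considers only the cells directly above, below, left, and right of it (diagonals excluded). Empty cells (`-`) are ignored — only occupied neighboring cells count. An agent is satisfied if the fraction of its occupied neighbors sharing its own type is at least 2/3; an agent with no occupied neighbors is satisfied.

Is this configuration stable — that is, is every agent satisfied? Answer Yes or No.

(0,1)S 1/1 satisfied
(0,3)S 0/0 satisfied
(1,1)S 1/3 not
(1,2)N 0/2 not
(2,1)N 0/2 not
(2,2)S 0/3 not
(2,3)N 1/2 not
(3,0)N 0/1 not
(3,3)N 1/1 satisfied
(4,0)S 1/2 not
(4,1)S 1/3 not
(4,2)N 0/1 not
(5,1)N 1/2 not
(5,3)N 1/1 satisfied
(6,0)S 0/1 not
(6,1)N 2/3 satisfied
(6,2)N 2/2 satisfied
(6,3)N 2/2 satisfied
For instance (1,1) has only 1/3 same-type neighbors, below 2/3.

No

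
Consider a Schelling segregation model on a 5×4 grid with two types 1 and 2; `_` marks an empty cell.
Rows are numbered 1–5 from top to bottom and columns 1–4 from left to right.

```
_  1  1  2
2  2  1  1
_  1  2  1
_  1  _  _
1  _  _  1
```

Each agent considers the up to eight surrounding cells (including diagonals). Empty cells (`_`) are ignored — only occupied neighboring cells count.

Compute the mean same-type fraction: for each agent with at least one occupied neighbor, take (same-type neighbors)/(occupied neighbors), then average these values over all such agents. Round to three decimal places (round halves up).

Row 1: (1,2)1 2/4 · (1,3)1 3/5 · (1,4)2 0/3
Row 2: (2,1)2 1/3 · (2,2)2 2/6 · (2,3)1 5/8 · (2,4)1 3/5
Row 3: (3,2)1 2/5 · (3,3)2 1/6 · (3,4)1 2/3
Row 4: (4,2)1 2/3
Row 5: (5,1)1 1/1 · (5,4)1 — no occupied neighbors
Sum over 12 agents: 2/4 + 3/5 + 0/3 + 1/3 + 2/6 + 5/8 + 3/5 + 2/5 + 1/6 + 2/3 + 2/3 + 1/1 = 707/120; mean = 707/120 ÷ 12 = 707/1440 = 0.490972… → 0.491.

0.491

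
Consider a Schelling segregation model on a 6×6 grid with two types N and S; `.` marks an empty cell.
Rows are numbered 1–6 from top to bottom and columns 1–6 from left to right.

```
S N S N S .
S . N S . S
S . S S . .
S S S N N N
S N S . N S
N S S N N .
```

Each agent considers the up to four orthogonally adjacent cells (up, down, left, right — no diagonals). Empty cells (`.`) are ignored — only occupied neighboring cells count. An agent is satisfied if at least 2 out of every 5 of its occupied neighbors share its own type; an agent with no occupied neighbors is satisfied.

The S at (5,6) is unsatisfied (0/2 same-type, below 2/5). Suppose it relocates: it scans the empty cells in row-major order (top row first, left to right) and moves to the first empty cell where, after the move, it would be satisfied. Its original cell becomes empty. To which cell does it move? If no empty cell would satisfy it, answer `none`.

Vacating (5,6). Empty cells in order:
  (1,6): 2/2 same-type → satisfied — stop here.

(1,6)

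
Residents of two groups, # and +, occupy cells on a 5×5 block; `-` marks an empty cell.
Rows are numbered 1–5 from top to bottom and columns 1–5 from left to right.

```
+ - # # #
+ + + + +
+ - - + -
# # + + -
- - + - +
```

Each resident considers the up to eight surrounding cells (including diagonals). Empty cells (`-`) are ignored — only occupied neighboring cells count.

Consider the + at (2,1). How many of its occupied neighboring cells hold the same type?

Occupied neighbors of (2,1): (1,1)=+, (2,2)=+, (3,1)=+.
Same type (+): 3 of 3.

3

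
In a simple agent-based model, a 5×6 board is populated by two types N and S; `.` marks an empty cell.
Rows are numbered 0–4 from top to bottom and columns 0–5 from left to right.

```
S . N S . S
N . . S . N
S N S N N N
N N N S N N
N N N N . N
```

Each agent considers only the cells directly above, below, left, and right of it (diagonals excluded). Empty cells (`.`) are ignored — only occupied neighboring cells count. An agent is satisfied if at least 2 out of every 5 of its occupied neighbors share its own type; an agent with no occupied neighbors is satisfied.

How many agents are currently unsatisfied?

9

(0,0)S 0/1 not
(0,2)N 0/1 not
(0,3)S 1/2 satisfied
(0,5)S 0/1 not
(1,0)N 0/2 not
(1,3)S 1/2 satisfied
(1,5)N 1/2 satisfied
(2,0)S 0/3 not
(2,1)N 1/3 not
(2,2)S 0/3 not
(2,3)N 1/4 not
(2,4)N 3/3 satisfied
(2,5)N 3/3 satisfied
(3,0)N 2/3 satisfied
(3,1)N 4/4 satisfied
(3,2)N 2/4 satisfied
(3,3)S 0/4 not
(3,4)N 2/3 satisfied
(3,5)N 3/3 satisfied
(4,0)N 2/2 satisfied
(4,1)N 3/3 satisfied
(4,2)N 3/3 satisfied
(4,3)N 1/2 satisfied
(4,5)N 1/1 satisfied
Unsatisfied: (0,0), (0,2), (0,5), (1,0), (2,0), (2,1), (2,2), (2,3), (3,3) — 9 in total.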